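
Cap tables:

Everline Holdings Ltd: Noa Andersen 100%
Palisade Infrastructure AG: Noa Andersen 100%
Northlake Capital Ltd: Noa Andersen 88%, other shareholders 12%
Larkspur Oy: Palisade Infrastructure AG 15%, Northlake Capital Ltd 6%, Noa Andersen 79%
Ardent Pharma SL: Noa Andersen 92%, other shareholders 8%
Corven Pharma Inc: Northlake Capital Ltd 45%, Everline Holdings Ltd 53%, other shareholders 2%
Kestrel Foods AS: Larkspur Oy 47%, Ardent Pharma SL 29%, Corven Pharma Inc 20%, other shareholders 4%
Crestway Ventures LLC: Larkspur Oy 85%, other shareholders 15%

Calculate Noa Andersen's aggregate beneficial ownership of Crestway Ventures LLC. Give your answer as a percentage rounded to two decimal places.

84.39%

Noa reaches Crestway along 3 paths.
Via Palisade → Larkspur: 100% × 15% × 85% = 12.75%.
Via Northlake → Larkspur: 88% × 6% × 85% = 4.488%.
Via Larkspur: 79% × 85% = 67.15%.
Total: 12.75% + 4.488% + 67.15% = 84.388%.
Rounded: 84.39%.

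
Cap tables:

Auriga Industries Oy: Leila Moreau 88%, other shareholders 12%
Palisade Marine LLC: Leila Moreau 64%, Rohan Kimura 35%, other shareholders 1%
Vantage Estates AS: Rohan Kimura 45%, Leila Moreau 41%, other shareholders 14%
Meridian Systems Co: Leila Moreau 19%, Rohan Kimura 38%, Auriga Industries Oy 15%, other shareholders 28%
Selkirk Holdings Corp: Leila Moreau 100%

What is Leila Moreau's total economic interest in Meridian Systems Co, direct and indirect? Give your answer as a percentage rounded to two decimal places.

Leila reaches Meridian along 2 paths.
Direct stake: 19% = 19%.
Via Auriga: 88% × 15% = 13.2%.
Total: 19% + 13.2% = 32.2%.
Rounded: 32.20%.

32.20%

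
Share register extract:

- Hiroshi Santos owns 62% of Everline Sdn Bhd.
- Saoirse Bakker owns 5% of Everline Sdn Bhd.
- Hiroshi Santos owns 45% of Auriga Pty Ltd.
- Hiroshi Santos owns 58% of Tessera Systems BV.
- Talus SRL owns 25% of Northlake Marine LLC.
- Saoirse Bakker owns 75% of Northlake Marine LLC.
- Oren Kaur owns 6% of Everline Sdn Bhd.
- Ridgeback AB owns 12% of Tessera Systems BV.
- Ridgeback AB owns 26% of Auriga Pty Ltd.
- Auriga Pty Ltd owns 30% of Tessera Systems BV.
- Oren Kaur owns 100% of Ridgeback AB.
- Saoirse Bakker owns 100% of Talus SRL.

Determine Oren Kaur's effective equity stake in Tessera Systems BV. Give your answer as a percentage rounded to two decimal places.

Oren reaches Tessera along 2 paths.
Via Ridgeback: 100% × 12% = 12%.
Via Ridgeback → Auriga: 100% × 26% × 30% = 7.8%.
Total: 12% + 7.8% = 19.8%.
Rounded: 19.80%.

19.80%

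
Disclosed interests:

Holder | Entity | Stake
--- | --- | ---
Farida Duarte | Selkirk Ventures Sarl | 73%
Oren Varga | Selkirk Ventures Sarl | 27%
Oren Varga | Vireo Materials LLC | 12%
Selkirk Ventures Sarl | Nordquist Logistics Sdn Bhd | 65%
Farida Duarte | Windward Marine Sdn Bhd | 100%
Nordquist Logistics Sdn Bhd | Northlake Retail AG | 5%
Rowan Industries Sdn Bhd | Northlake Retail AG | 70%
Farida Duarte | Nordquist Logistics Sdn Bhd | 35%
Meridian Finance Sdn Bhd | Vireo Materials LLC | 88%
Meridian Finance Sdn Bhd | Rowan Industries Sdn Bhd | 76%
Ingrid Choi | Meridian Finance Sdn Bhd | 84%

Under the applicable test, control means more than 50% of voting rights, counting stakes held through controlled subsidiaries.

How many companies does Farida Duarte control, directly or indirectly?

3

Farida holds 73% of Selkirk, so Farida controls Selkirk.
Farida and Selkirk together hold 35% + 65% = 100% of Nordquist, so Farida controls Nordquist.
Farida holds 100% of Windward, so Farida controls Windward.
No other company's threshold is met.
Farida controls 3 companies.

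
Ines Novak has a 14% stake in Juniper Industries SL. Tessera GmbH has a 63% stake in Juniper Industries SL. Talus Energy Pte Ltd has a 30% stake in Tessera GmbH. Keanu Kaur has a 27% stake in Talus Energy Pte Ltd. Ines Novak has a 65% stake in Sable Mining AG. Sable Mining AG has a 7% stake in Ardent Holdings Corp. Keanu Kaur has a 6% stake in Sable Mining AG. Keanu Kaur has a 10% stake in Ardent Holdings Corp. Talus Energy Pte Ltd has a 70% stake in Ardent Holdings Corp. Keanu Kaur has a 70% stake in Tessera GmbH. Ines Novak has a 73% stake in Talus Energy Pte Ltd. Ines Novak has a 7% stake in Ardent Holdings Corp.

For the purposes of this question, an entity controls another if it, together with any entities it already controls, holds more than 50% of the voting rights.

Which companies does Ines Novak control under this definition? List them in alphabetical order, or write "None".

Ardent Holdings Corp, Sable Mining AG, Talus Energy Pte Ltd

Ines holds 65% of Sable, so Ines controls Sable.
Ines holds 73% of Talus, so Ines controls Talus.
Sable and Talus and Ines together hold 7% + 70% + 7% = 84% of Ardent, so Ines controls Ardent.
No other company's threshold is met.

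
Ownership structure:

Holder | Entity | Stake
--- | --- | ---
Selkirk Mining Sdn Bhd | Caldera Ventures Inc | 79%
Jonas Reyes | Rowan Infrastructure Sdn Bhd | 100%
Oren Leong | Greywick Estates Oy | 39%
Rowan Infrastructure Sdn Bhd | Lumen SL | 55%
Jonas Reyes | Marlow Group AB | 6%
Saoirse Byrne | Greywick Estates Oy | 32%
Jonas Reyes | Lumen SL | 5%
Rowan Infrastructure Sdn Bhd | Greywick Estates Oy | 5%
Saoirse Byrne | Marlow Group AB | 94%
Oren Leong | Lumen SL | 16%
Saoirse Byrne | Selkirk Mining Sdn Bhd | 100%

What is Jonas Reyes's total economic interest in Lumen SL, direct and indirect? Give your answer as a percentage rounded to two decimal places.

60.00%

Jonas reaches Lumen along 2 paths.
Direct stake: 5% = 5%.
Via Rowan: 100% × 55% = 55%.
Total: 5% + 55% = 60%.
Rounded: 60.00%.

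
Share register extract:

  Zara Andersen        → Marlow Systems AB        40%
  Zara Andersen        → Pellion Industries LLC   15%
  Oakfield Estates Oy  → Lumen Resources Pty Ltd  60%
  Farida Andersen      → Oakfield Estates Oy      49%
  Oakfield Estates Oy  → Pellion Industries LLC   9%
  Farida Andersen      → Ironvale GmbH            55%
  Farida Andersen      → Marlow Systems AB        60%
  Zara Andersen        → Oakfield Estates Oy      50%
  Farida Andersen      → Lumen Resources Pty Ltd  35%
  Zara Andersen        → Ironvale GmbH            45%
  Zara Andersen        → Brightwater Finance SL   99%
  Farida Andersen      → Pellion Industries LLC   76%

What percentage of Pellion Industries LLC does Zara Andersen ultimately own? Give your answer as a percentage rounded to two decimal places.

19.50%

Zara reaches Pellion along 2 paths.
Direct stake: 15% = 15%.
Via Oakfield: 50% × 9% = 4.5%.
Total: 15% + 4.5% = 19.5%.
Rounded: 19.50%.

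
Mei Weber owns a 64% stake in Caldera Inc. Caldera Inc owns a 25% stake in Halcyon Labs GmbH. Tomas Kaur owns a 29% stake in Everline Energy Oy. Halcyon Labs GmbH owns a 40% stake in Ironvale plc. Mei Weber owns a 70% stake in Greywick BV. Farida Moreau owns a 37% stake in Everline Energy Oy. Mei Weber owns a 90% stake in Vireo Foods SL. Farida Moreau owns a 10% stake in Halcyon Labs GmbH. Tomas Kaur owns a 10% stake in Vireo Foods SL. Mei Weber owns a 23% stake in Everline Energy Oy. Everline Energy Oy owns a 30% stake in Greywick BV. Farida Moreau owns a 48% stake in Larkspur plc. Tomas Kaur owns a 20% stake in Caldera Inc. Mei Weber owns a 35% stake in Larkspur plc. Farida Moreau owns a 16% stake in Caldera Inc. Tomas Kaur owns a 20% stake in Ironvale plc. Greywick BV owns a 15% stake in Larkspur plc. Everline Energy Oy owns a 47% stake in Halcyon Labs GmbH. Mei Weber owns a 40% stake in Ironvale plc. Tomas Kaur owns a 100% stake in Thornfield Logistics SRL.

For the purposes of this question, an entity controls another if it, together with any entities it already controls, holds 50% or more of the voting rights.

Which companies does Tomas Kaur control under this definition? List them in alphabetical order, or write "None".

Thornfield Logistics SRL

Tomas holds 100% of Thornfield, so Tomas controls Thornfield.
No other company's threshold is met.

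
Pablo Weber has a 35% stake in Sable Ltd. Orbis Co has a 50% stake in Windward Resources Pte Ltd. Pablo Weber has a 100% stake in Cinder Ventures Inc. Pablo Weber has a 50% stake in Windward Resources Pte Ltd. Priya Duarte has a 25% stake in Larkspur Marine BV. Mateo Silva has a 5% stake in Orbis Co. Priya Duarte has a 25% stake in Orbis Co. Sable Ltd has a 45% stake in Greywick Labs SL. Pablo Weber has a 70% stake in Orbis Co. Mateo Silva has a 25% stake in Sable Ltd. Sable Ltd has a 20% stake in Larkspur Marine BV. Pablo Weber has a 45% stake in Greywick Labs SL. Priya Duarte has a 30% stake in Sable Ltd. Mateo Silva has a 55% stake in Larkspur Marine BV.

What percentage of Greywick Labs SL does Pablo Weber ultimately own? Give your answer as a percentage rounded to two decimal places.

60.75%

Pablo reaches Greywick along 2 paths.
Direct stake: 45% = 45%.
Via Sable: 35% × 45% = 15.75%.
Total: 45% + 15.75% = 60.75%.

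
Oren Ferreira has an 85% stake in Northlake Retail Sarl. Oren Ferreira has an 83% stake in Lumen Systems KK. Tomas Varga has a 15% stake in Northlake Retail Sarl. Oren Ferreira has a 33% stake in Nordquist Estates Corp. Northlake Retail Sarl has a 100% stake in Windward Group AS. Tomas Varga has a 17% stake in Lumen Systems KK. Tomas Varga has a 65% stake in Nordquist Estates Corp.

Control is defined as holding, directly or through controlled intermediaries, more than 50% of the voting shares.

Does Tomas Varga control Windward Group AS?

No

Tomas holds 65% of Nordquist, so Tomas controls Nordquist.
Neither Tomas nor any entity Tomas controls holds any voting interest in Windward.
So Tomas does not control Windward.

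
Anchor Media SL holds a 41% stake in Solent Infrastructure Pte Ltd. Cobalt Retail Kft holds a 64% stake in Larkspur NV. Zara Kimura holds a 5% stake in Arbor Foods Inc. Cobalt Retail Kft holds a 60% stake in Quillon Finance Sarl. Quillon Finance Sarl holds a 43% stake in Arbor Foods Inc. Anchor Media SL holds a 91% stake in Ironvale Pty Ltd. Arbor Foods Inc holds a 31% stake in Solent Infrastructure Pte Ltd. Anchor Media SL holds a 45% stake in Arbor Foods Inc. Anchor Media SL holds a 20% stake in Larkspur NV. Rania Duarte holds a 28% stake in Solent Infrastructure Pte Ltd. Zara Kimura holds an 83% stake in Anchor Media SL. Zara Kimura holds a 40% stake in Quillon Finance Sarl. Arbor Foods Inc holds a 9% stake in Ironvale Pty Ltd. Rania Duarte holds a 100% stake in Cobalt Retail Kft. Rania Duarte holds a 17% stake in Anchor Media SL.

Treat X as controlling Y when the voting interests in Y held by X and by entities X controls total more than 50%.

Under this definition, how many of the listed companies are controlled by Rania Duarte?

Rania holds 100% of Cobalt, so Rania controls Cobalt.
Cobalt holds 64% of Larkspur, so Rania controls Larkspur.
Cobalt holds 60% of Quillon, so Rania controls Quillon.
No other company's threshold is met.
Rania controls 3 companies.

3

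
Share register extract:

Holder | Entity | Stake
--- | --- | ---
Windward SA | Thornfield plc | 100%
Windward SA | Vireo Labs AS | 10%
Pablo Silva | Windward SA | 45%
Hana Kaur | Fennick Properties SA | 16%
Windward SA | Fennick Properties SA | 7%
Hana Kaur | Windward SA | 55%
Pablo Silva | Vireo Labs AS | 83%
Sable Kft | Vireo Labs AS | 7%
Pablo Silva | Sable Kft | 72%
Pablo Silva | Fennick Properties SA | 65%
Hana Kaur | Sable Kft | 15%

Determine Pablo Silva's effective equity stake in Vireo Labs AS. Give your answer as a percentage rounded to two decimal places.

92.54%

Pablo reaches Vireo along 3 paths.
Via Windward: 45% × 10% = 4.5%.
Via Sable: 72% × 7% = 5.04%.
Direct stake: 83% = 83%.
Total: 4.5% + 5.04% + 83% = 92.54%.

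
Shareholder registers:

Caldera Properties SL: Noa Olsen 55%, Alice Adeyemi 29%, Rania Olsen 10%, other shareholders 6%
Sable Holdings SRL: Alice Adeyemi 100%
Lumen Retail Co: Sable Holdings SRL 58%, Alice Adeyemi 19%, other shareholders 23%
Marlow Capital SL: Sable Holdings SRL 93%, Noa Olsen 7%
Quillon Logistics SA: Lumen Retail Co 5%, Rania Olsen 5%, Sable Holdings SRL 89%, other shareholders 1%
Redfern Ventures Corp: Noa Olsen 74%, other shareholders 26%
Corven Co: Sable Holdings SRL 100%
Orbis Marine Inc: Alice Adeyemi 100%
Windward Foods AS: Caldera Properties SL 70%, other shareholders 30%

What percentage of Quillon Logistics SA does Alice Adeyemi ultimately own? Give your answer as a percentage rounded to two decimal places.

Alice reaches Quillon along 3 paths.
Via Sable → Lumen: 100% × 58% × 5% = 2.9%.
Via Lumen: 19% × 5% = 0.95%.
Via Sable: 100% × 89% = 89%.
Total: 2.9% + 0.95% + 89% = 92.85%.

92.85%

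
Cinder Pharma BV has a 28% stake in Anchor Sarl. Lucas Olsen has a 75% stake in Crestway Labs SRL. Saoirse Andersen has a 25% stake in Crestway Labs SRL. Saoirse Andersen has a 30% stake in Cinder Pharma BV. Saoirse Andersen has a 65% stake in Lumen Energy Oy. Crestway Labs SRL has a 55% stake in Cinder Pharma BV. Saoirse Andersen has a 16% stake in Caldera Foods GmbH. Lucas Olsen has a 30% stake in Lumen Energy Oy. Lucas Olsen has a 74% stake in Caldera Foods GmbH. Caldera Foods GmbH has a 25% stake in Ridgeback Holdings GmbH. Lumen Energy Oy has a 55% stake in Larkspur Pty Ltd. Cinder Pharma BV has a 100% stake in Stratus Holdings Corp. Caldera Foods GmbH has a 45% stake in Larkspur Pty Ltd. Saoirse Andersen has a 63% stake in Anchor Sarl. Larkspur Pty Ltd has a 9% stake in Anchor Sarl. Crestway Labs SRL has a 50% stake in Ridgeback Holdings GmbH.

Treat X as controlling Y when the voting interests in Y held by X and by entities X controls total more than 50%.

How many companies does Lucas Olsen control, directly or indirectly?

Lucas holds 74% of Caldera, so Lucas controls Caldera.
Lucas holds 75% of Crestway, so Lucas controls Crestway.
Crestway and Caldera together hold 50% + 25% = 75% of Ridgeback, so Lucas controls Ridgeback.
Crestway holds 55% of Cinder, so Lucas controls Cinder.
Cinder holds 100% of Stratus, so Lucas controls Stratus.
No other company's threshold is met.
Lucas controls 5 companies.

5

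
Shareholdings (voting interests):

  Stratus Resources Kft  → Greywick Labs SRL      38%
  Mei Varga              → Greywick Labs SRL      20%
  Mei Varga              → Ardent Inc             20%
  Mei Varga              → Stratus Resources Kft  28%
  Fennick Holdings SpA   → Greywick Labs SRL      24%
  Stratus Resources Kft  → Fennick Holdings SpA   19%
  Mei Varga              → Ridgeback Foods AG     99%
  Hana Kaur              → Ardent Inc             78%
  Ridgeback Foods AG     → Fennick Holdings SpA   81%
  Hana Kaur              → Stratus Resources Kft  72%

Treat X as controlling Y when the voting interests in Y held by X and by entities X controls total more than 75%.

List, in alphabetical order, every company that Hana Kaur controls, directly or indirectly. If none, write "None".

Ardent Inc

Hana holds 78% of Ardent, so Hana controls Ardent.
No other company's threshold is met.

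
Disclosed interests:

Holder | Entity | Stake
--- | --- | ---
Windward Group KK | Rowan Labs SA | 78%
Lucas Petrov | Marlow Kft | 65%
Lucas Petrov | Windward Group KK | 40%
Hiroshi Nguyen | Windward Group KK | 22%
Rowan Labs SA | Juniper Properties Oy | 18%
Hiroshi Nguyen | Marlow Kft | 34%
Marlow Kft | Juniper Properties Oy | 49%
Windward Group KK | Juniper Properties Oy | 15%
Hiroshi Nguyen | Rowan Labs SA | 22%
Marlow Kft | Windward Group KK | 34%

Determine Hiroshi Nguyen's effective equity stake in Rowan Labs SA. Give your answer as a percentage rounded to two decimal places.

Hiroshi reaches Rowan along 3 paths.
Via Marlow → Windward: 34% × 34% × 78% = 9.0168%.
Via Windward: 22% × 78% = 17.16%.
Direct stake: 22% = 22%.
Total: 9.0168% + 17.16% + 22% = 48.1768%.
Rounded: 48.18%.

48.18%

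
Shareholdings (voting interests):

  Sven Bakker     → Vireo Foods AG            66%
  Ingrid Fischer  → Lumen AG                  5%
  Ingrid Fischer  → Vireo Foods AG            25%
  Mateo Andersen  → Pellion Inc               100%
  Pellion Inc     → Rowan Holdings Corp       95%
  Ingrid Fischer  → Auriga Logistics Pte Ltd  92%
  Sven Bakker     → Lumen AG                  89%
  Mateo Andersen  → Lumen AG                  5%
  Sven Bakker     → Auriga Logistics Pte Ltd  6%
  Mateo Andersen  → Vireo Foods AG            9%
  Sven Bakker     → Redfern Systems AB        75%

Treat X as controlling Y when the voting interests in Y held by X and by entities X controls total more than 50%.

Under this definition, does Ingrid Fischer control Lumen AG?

Ingrid holds 92% of Auriga, so Ingrid controls Auriga.
In Lumen, Ingrid's side holds only 5%, not > 50%.
So Ingrid does not control Lumen.

No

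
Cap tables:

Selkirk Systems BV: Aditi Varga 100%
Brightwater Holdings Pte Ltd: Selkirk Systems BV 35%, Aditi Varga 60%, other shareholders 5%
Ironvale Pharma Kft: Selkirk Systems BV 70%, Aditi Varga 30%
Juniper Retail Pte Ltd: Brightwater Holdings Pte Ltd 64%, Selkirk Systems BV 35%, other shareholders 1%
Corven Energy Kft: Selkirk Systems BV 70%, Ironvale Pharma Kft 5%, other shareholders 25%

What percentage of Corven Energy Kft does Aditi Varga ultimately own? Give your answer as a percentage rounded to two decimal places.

Aditi reaches Corven along 3 paths.
Via Selkirk: 100% × 70% = 70%.
Via Selkirk → Ironvale: 100% × 70% × 5% = 3.5%.
Via Ironvale: 30% × 5% = 1.5%.
Total: 70% + 3.5% + 1.5% = 75%.
Rounded: 75.00%.

75.00%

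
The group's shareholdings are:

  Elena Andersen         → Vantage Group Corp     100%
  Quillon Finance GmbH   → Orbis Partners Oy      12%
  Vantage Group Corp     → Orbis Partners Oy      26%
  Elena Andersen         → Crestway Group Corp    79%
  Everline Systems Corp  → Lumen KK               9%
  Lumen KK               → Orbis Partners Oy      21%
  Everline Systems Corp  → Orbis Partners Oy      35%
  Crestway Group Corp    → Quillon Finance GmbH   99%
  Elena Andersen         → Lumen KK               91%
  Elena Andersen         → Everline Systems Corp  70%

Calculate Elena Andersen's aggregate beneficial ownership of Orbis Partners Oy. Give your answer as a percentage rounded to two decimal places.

Elena reaches Orbis along 5 paths.
Via Everline: 70% × 35% = 24.5%.
Via Vantage: 100% × 26% = 26%.
Via Everline → Lumen: 70% × 9% × 21% = 1.323%.
Via Lumen: 91% × 21% = 19.11%.
Via Crestway → Quillon: 79% × 99% × 12% = 9.3852%.
Total: 24.5% + 26% + 1.323% + 19.11% + 9.3852% = 80.3182%.
Rounded: 80.32%.

80.32%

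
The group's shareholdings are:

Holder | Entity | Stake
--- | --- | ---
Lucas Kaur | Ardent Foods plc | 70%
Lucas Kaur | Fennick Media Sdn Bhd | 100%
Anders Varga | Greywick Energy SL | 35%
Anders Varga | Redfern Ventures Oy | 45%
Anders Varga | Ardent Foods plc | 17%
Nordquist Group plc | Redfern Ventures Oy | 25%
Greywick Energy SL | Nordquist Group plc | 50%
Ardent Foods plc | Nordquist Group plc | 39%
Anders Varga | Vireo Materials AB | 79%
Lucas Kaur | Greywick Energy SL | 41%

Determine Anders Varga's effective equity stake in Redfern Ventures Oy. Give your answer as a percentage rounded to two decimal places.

Anders reaches Redfern along 3 paths.
Via Ardent → Nordquist: 17% × 39% × 25% = 1.6575%.
Via Greywick → Nordquist: 35% × 50% × 25% = 4.375%.
Direct stake: 45% = 45%.
Total: 1.6575% + 4.375% + 45% = 51.0325%.
Rounded: 51.03%.

51.03%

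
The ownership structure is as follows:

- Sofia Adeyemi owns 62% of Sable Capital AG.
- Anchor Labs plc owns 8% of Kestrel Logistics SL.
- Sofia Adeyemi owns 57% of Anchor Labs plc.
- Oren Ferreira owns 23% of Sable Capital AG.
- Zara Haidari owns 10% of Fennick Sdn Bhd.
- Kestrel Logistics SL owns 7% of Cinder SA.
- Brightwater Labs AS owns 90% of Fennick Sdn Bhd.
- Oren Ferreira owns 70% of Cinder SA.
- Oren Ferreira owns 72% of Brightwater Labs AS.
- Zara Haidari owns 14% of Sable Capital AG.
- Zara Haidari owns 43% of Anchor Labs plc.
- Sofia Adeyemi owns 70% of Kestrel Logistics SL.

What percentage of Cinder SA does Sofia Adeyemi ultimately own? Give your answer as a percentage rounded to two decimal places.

Sofia reaches Cinder along 2 paths.
Via Anchor → Kestrel: 57% × 8% × 7% = 0.3192%.
Via Kestrel: 70% × 7% = 4.9%.
Total: 0.3192% + 4.9% = 5.2192%.
Rounded: 5.22%.

5.22%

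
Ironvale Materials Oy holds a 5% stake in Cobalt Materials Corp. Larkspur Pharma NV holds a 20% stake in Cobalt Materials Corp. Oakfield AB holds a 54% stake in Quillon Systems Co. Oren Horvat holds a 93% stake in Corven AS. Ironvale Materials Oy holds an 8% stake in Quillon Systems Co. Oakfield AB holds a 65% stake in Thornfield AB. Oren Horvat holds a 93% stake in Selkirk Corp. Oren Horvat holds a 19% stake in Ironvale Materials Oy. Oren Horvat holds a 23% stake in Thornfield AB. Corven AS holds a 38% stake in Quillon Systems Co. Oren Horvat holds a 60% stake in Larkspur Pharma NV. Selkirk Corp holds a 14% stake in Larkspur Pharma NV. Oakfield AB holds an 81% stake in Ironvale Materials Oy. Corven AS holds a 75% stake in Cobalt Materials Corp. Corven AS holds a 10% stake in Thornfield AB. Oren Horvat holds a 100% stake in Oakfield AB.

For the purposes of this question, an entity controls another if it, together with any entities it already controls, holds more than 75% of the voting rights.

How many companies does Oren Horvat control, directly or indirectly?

7

Oren holds 93% of Corven, so Oren controls Corven.
Oren holds 93% of Selkirk, so Oren controls Selkirk.
Oren holds 100% of Oakfield, so Oren controls Oakfield.
Oren and Oakfield and Corven together hold 23% + 65% + 10% = 98% of Thornfield, so Oren controls Thornfield.
Oakfield and Oren together hold 81% + 19% = 100% of Ironvale, so Oren controls Ironvale.
Ironvale and Corven together hold 5% + 75% = 80% of Cobalt, so Oren controls Cobalt.
Oakfield and Corven and Ironvale together hold 54% + 38% + 8% = 100% of Quillon, so Oren controls Quillon.
No other company's threshold is met.
Oren controls 7 companies.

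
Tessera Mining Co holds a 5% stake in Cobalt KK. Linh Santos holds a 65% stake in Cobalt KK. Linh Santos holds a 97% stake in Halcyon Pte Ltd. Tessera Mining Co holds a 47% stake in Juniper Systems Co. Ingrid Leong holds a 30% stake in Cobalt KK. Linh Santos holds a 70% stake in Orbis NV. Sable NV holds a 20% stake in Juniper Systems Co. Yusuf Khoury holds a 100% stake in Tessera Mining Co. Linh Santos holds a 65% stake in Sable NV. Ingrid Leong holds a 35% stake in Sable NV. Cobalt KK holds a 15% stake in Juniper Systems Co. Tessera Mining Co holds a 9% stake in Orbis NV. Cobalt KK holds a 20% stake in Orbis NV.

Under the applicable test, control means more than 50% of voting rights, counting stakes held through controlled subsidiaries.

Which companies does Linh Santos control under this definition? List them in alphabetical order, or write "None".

Cobalt KK, Halcyon Pte Ltd, Orbis NV, Sable NV

Linh holds 65% of Cobalt, so Linh controls Cobalt.
Linh and Cobalt together hold 70% + 20% = 90% of Orbis, so Linh controls Orbis.
Linh holds 65% of Sable, so Linh controls Sable.
Linh holds 97% of Halcyon, so Linh controls Halcyon.
No other company's threshold is met.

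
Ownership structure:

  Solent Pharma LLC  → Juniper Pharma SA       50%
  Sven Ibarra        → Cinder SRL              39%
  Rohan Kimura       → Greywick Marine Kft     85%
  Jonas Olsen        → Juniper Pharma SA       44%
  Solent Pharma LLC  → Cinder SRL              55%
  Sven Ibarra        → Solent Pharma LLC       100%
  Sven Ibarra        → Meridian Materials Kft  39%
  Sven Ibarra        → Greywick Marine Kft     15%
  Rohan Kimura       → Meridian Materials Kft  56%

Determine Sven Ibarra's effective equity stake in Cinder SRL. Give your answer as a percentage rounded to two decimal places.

Sven reaches Cinder along 2 paths.
Direct stake: 39% = 39%.
Via Solent: 100% × 55% = 55%.
Total: 39% + 55% = 94%.
Rounded: 94.00%.

94.00%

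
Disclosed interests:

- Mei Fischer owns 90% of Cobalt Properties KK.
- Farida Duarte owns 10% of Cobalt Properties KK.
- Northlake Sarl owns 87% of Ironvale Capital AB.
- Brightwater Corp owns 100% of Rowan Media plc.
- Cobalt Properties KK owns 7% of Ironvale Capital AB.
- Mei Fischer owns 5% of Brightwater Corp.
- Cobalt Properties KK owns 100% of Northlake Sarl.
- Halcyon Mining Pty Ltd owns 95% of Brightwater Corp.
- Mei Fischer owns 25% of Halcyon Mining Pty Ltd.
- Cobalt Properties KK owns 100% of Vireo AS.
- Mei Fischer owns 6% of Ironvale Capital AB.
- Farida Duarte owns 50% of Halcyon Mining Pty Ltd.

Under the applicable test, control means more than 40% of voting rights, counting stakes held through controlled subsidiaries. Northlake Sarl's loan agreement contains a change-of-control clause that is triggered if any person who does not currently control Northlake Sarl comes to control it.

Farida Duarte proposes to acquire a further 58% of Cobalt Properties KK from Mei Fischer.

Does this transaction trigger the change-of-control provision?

Yes

The purchase adds only to Farida's holdings (Mei's stake shrinks), so Farida is the only person who could newly come to control Northlake.
Farida holds 50% of Halcyon, so Farida controls Halcyon.
Halcyon holds 95% of Brightwater, so Farida controls Brightwater.
Brightwater holds 100% of Rowan, so Farida controls Rowan.
Neither Farida nor any entity Farida controls holds any voting interest in Northlake.
So before the transaction, Farida does not control Northlake.
After the purchase, Farida's direct stake in Cobalt rises to 10% + 58% = 68%, and Mei's stake falls to 32%.
Farida holds 68% of Cobalt, so Farida controls Cobalt.
Cobalt holds 100% of Northlake, so Farida controls Northlake.
Farida did not control Northlake before and does after, so the clause is triggered.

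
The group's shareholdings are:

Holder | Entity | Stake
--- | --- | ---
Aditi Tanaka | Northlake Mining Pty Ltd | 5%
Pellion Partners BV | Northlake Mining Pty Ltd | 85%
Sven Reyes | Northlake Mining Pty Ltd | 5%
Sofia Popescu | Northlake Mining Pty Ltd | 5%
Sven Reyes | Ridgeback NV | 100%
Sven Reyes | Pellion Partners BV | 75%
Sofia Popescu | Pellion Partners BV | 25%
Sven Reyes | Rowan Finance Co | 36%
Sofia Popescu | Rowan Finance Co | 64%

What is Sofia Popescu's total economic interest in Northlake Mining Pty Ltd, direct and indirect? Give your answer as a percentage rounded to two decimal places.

Sofia reaches Northlake along 2 paths.
Via Pellion: 25% × 85% = 21.25%.
Direct stake: 5% = 5%.
Total: 21.25% + 5% = 26.25%.

26.25%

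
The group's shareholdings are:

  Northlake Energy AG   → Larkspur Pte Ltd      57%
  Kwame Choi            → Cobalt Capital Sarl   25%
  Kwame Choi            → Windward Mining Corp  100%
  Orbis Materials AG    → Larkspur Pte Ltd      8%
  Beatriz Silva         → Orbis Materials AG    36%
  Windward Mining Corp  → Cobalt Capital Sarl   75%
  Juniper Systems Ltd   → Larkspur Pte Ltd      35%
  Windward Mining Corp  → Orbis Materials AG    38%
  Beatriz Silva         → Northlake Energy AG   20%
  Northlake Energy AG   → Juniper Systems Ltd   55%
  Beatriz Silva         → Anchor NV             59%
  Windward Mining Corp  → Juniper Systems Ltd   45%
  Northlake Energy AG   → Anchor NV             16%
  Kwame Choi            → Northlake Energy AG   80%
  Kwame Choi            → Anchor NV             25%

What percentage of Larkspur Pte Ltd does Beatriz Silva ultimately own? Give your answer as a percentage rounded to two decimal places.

Beatriz reaches Larkspur along 3 paths.
Via Northlake → Juniper: 20% × 55% × 35% = 3.85%.
Via Northlake: 20% × 57% = 11.4%.
Via Orbis: 36% × 8% = 2.88%.
Total: 3.85% + 11.4% + 2.88% = 18.13%.

18.13%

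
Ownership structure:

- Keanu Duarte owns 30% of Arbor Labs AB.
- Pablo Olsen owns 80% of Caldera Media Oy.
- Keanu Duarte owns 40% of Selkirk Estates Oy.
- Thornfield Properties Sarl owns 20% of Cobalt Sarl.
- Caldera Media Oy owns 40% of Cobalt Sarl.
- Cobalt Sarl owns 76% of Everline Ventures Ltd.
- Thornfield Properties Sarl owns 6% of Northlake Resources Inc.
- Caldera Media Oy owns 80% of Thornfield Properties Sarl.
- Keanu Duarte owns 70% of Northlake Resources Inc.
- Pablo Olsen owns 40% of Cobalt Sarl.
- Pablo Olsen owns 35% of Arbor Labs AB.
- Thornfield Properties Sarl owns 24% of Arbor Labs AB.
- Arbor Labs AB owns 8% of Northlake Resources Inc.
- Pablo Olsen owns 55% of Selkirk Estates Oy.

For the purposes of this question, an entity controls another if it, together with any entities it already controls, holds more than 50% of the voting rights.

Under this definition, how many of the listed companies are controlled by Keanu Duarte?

Keanu holds 70% of Northlake, so Keanu controls Northlake.
No other company's threshold is met.
Keanu controls 1 company.

1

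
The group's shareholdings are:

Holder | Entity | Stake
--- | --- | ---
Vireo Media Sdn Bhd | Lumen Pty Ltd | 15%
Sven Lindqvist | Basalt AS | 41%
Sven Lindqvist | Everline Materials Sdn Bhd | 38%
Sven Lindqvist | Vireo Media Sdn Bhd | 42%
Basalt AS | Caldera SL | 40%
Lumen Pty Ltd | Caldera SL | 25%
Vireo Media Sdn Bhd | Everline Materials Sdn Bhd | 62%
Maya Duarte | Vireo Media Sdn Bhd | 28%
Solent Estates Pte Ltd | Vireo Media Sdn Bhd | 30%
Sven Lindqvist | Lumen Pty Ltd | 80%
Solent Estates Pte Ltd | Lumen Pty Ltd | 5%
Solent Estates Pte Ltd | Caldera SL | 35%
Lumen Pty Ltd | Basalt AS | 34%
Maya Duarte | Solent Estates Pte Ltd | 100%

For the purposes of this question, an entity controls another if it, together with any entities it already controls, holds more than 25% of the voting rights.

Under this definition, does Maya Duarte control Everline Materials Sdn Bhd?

Maya holds 100% of Solent, so Maya controls Solent.
Solent and Maya together hold 30% + 28% = 58% of Vireo, so Maya controls Vireo.
Vireo holds 62% of Everline, so Maya controls Everline.

Yes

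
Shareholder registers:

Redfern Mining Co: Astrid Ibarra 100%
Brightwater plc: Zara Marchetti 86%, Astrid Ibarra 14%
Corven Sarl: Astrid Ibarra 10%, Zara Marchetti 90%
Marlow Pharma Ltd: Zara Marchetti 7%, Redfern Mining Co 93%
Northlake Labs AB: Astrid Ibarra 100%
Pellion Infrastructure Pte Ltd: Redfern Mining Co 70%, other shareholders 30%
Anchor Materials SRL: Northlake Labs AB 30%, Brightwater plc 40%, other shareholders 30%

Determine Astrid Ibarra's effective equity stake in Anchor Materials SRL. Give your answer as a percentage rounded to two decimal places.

Astrid reaches Anchor along 2 paths.
Via Northlake: 100% × 30% = 30%.
Via Brightwater: 14% × 40% = 5.6%.
Total: 30% + 5.6% = 35.6%.
Rounded: 35.60%.

35.60%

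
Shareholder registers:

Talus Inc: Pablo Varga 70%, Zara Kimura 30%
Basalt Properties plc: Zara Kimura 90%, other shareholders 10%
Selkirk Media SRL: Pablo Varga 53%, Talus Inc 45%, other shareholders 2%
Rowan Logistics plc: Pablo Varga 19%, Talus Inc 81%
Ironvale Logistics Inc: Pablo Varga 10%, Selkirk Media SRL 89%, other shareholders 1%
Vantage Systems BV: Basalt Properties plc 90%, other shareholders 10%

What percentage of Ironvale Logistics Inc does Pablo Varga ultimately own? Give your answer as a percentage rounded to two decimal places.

Pablo reaches Ironvale along 3 paths.
Direct stake: 10% = 10%.
Via Selkirk: 53% × 89% = 47.17%.
Via Talus → Selkirk: 70% × 45% × 89% = 28.035%.
Total: 10% + 47.17% + 28.035% = 85.205%.
Rounded: 85.21%.

85.21%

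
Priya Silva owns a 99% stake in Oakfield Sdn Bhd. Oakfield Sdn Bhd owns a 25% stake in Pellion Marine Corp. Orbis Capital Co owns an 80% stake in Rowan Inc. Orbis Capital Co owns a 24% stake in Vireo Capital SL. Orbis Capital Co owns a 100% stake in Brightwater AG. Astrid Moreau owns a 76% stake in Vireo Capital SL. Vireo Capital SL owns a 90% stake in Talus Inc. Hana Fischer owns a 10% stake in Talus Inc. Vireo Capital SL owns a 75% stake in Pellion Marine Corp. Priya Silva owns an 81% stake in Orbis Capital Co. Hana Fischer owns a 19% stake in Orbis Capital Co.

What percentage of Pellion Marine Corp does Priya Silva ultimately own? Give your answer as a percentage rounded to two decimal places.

Priya reaches Pellion along 2 paths.
Via Oakfield: 99% × 25% = 24.75%.
Via Orbis → Vireo: 81% × 24% × 75% = 14.58%.
Total: 24.75% + 14.58% = 39.33%.

39.33%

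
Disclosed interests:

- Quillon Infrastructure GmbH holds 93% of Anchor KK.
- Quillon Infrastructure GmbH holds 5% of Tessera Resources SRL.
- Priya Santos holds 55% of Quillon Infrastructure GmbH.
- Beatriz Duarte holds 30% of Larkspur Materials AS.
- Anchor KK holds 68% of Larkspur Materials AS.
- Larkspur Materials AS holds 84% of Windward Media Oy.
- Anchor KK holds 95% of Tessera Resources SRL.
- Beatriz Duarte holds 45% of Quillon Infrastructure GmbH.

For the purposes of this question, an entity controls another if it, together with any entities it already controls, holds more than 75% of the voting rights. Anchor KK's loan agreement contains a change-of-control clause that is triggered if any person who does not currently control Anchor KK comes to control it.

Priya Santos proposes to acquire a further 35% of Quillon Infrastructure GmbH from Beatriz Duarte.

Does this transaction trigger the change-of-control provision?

Yes

The purchase adds only to Priya's holdings (Beatriz's stake shrinks), so Priya is the only person who could newly come to control Anchor.
Priya's largest direct stake is 55% in Quillon, which does not meet the threshold, so Priya controls no company.
Neither Priya nor any entity Priya controls holds any voting interest in Anchor.
So before the transaction, Priya does not control Anchor.
After the purchase, Priya's direct stake in Quillon rises to 55% + 35% = 90%, and Beatriz's stake falls to 10%.
Priya holds 90% of Quillon, so Priya controls Quillon.
Quillon holds 93% of Anchor, so Priya controls Anchor.
Priya did not control Anchor before and does after, so the clause is triggered.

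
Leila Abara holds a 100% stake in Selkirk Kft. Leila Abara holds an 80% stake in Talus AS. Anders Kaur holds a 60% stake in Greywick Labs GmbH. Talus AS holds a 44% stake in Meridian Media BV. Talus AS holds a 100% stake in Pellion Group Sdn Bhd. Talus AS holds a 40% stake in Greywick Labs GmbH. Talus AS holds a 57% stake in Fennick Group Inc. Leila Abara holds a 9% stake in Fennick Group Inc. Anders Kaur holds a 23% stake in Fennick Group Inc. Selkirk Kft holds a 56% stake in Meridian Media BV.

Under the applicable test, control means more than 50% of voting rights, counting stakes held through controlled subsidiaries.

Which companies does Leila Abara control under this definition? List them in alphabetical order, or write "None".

Fennick Group Inc, Meridian Media BV, Pellion Group Sdn Bhd, Selkirk Kft, Talus AS

Leila holds 80% of Talus, so Leila controls Talus.
Leila holds 100% of Selkirk, so Leila controls Selkirk.
Talus and Leila together hold 57% + 9% = 66% of Fennick, so Leila controls Fennick.
Talus and Selkirk together hold 44% + 56% = 100% of Meridian, so Leila controls Meridian.
Talus holds 100% of Pellion, so Leila controls Pellion.
No other company's threshold is met.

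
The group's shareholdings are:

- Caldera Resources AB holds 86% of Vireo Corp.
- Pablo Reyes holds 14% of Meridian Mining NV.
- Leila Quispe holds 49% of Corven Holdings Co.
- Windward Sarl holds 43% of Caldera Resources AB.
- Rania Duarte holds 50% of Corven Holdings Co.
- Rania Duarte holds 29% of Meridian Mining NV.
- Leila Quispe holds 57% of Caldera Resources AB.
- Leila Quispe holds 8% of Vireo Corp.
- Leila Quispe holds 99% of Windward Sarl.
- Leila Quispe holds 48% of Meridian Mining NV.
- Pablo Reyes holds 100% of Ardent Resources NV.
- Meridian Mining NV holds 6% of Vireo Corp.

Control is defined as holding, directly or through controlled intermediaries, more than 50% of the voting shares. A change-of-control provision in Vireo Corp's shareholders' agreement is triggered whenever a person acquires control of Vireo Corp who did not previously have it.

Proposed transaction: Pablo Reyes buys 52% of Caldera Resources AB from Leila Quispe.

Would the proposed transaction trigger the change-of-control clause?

The purchase adds only to Pablo's holdings (Leila's stake shrinks), so Pablo is the only person who could newly come to control Vireo.
Pablo holds 100% of Ardent, so Pablo controls Ardent.
Neither Pablo nor any entity Pablo controls holds any voting interest in Vireo.
So before the transaction, Pablo does not control Vireo.
After the purchase, Pablo holds 52% of Caldera directly, and Leila's stake falls to 5%.
Pablo holds 52% of Caldera, so Pablo controls Caldera.
Caldera holds 86% of Vireo, so Pablo controls Vireo.
Pablo did not control Vireo before and does after, so the clause is triggered.

Yes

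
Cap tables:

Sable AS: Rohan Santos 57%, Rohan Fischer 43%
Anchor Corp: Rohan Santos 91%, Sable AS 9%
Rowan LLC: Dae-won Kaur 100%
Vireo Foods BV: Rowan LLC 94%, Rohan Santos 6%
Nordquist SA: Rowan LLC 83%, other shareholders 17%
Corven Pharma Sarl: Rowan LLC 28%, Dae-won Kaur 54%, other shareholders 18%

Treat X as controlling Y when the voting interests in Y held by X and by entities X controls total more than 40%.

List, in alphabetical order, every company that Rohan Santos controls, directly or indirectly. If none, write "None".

Rohan Santos holds 57% of Sable, so Rohan Santos controls Sable.
Rohan Santos and Sable together hold 91% + 9% = 100% of Anchor, so Rohan Santos controls Anchor.
No other company's threshold is met.

Anchor Corp, Sable AS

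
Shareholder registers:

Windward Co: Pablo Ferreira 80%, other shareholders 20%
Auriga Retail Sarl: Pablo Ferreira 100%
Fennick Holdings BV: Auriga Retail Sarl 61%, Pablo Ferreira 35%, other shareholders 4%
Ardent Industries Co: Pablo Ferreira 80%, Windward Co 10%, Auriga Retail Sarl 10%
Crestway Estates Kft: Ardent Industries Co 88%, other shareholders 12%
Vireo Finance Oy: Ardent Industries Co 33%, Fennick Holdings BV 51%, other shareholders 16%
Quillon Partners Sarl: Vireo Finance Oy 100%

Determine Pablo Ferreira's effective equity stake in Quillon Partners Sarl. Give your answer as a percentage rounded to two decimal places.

Pablo reaches Quillon along 5 paths.
Via Ardent → Vireo: 80% × 33% × 100% = 26.4%.
Via Windward → Ardent → Vireo: 80% × 10% × 33% × 100% = 2.64%.
Via Auriga → Ardent → Vireo: 100% × 10% × 33% × 100% = 3.3%.
Via Auriga → Fennick → Vireo: 100% × 61% × 51% × 100% = 31.11%.
Via Fennick → Vireo: 35% × 51% × 100% = 17.85%.
Total: 26.4% + 2.64% + 3.3% + 31.11% + 17.85% = 81.3%.
Rounded: 81.30%.

81.30%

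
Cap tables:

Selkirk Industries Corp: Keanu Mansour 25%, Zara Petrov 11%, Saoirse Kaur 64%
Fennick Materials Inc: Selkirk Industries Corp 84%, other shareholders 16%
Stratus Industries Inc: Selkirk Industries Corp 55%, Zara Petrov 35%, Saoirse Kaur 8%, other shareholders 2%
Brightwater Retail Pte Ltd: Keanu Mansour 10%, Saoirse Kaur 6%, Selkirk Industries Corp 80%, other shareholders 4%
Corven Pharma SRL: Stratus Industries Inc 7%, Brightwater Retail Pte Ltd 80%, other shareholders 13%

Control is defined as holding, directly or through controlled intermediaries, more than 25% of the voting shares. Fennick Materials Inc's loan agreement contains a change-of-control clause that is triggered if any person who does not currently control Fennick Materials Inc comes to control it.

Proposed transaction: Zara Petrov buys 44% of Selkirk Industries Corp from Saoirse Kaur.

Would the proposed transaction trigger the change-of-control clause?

The purchase adds only to Zara's holdings (Saoirse's stake shrinks), so Zara is the only person who could newly come to control Fennick.
Zara holds 35% of Stratus, so Zara controls Stratus.
Neither Zara nor any entity Zara controls holds any voting interest in Fennick.
So before the transaction, Zara does not control Fennick.
After the purchase, Zara's direct stake in Selkirk rises to 11% + 44% = 55%, and Saoirse's stake falls to 20%.
Zara holds 55% of Selkirk, so Zara controls Selkirk.
Selkirk holds 84% of Fennick, so Zara controls Fennick.
Zara did not control Fennick before and does after, so the clause is triggered.

Yes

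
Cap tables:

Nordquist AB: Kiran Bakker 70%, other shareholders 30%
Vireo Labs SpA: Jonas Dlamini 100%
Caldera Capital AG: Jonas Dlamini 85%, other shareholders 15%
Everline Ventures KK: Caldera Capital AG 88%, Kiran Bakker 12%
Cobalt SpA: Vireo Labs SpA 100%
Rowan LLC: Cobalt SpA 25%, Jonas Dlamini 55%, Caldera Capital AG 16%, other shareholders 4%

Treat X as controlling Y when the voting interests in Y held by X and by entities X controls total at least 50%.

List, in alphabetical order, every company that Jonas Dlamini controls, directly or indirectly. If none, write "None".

Jonas holds 100% of Vireo, so Jonas controls Vireo.
Jonas holds 85% of Caldera, so Jonas controls Caldera.
Caldera holds 88% of Everline, so Jonas controls Everline.
Vireo holds 100% of Cobalt, so Jonas controls Cobalt.
Cobalt and Jonas and Caldera together hold 25% + 55% + 16% = 96% of Rowan, so Jonas controls Rowan.
No other company's threshold is met.

Caldera Capital AG, Cobalt SpA, Everline Ventures KK, Rowan LLC, Vireo Labs SpA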